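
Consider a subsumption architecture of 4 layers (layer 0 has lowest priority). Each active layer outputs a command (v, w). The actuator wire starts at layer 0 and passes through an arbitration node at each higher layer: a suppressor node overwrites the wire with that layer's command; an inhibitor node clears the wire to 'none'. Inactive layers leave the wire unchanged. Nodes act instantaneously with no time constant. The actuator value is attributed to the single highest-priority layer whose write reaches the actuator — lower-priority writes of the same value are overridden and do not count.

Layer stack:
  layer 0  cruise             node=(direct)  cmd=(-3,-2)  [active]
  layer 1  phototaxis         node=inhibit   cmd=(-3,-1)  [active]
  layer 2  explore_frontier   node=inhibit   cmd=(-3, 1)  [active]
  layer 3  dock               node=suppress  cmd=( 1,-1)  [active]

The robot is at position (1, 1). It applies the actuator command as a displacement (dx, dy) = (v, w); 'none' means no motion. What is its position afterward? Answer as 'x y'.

2 0

L0 cruise: active, feeds wire = (-3, -2)
L1 phototaxis: active, inhibitor → wire = none
L2 explore_frontier: active, inhibitor → wire = none
L3 dock: active, suppressor → wire = (1, -1)
actuator = (1, -1)
position: (1, 1) + (1, -1) = (2, 0)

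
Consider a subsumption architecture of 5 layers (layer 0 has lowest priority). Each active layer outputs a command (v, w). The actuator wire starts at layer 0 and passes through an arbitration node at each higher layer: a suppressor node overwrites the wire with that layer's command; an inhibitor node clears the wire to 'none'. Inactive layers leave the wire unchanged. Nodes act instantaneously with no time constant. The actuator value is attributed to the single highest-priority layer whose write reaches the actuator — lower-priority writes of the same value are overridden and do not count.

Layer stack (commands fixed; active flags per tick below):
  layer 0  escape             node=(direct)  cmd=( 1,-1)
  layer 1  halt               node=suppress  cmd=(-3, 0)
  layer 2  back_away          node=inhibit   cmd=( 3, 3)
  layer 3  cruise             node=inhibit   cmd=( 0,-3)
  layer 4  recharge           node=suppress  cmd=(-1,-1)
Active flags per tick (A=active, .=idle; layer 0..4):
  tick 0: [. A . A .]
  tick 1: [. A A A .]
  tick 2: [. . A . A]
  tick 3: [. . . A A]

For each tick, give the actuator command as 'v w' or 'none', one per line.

tick 0:
  [0] escape off; wire := none
  [1] halt on (suppress); wire := (-3, 0)
  [2] back_away off; pass (-3, 0)
  [3] cruise on (inhibit); wire := none
  [4] recharge off; pass none
  output none
tick 1:
  [0] escape off; wire := none
  [1] halt on (suppress); wire := (-3, 0)
  [2] back_away on (inhibit); wire := none
  [3] cruise on (inhibit); wire := none
  [4] recharge off; pass none
  output none
tick 2:
  [0] escape off; wire := none
  [1] halt off; pass none
  [2] back_away on (inhibit); wire := none
  [3] cruise off; pass none
  [4] recharge on (suppress); wire := (-1, -1)
  output (-1, -1)
tick 3:
  [0] escape off; wire := none
  [1] halt off; pass none
  [2] back_away off; pass none
  [3] cruise on (inhibit); wire := none
  [4] recharge on (suppress); wire := (-1, -1)
  output (-1, -1)

none
none
-1 -1
-1 -1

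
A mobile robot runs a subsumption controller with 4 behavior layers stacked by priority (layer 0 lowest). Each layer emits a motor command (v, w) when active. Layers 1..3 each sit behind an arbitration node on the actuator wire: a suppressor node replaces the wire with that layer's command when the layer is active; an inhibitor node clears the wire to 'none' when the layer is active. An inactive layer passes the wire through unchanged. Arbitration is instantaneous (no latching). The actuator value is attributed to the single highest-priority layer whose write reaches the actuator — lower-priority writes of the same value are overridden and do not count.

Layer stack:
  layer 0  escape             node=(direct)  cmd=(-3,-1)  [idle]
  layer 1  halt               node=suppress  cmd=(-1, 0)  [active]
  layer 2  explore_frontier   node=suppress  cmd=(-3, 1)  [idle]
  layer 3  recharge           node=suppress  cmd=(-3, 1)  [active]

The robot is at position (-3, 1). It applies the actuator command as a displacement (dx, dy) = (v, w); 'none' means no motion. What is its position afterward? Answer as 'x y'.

-6 2

layer 0 (escape) idle — none
layer 1 (halt) active — suppresses: (-1, 0)
layer 2 (explore_frontier) idle — unchanged: (-1, 0)
layer 3 (recharge) active — suppresses: (-3, 1)
→ actuator (-3, 1)
position: (-3, 1) + (-3, 1) = (-6, 2)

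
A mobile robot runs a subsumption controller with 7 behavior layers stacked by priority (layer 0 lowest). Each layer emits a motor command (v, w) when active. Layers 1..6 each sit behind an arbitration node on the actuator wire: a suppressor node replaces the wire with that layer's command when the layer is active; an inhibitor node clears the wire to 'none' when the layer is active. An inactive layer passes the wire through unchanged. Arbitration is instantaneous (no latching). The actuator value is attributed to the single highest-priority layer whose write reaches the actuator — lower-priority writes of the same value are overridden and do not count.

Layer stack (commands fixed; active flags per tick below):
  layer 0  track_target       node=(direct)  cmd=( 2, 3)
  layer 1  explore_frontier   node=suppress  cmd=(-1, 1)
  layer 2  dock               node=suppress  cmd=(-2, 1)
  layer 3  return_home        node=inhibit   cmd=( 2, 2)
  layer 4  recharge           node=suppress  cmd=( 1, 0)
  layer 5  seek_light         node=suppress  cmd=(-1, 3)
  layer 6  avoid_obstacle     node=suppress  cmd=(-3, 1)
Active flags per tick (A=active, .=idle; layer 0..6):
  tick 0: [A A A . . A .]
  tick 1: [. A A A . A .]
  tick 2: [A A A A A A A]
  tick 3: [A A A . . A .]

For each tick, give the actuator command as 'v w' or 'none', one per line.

tick 0:
  [0] track_target on; wire := (2, 3)
  [1] explore_frontier on (suppress); wire := (-1, 1)
  [2] dock on (suppress); wire := (-2, 1)
  [3] return_home off; pass (-2, 1)
  [4] recharge off; pass (-2, 1)
  [5] seek_light on (suppress); wire := (-1, 3)
  [6] avoid_obstacle off; pass (-1, 3)
  output (-1, 3)
tick 1:
  [0] track_target off; wire := none
  [1] explore_frontier on (suppress); wire := (-1, 1)
  [2] dock on (suppress); wire := (-2, 1)
  [3] return_home on (inhibit); wire := none
  [4] recharge off; pass none
  [5] seek_light on (suppress); wire := (-1, 3)
  [6] avoid_obstacle off; pass (-1, 3)
  output (-1, 3)
tick 2:
  [0] track_target on; wire := (2, 3)
  [1] explore_frontier on (suppress); wire := (-1, 1)
  [2] dock on (suppress); wire := (-2, 1)
  [3] return_home on (inhibit); wire := none
  [4] recharge on (suppress); wire := (1, 0)
  [5] seek_light on (suppress); wire := (-1, 3)
  [6] avoid_obstacle on (suppress); wire := (-3, 1)
  output (-3, 1)
tick 3:
  [0] track_target on; wire := (2, 3)
  [1] explore_frontier on (suppress); wire := (-1, 1)
  [2] dock on (suppress); wire := (-2, 1)
  [3] return_home off; pass (-2, 1)
  [4] recharge off; pass (-2, 1)
  [5] seek_light on (suppress); wire := (-1, 3)
  [6] avoid_obstacle off; pass (-1, 3)
  output (-1, 3)

-1 3
-1 3
-3 1
-1 3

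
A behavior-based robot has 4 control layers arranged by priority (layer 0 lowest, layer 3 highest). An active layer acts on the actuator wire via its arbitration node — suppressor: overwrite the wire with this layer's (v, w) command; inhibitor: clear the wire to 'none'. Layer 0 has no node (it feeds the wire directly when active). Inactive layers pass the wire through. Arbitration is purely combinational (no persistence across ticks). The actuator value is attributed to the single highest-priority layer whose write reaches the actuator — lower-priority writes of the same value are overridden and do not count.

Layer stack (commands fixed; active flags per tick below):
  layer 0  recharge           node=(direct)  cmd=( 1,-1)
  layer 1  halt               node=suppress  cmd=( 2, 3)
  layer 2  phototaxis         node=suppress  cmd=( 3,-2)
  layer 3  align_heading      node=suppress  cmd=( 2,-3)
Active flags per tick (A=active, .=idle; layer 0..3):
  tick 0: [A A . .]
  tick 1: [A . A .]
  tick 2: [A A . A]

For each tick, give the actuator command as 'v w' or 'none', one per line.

tick 0:
  L0 recharge: active, feeds wire = (1, -1)
  L1 halt: active, suppressor → wire = (2, 3)
  L2 phototaxis: idle → wire stays (2, 3)
  L3 align_heading: idle → wire stays (2, 3)
  actuator = (2, 3)
tick 1:
  L0 recharge: active, feeds wire = (1, -1)
  L1 halt: idle → wire stays (1, -1)
  L2 phototaxis: active, suppressor → wire = (3, -2)
  L3 align_heading: idle → wire stays (3, -2)
  actuator = (3, -2)
tick 2:
  L0 recharge: active, feeds wire = (1, -1)
  L1 halt: active, suppressor → wire = (2, 3)
  L2 phototaxis: idle → wire stays (2, 3)
  L3 align_heading: active, suppressor → wire = (2, -3)
  actuator = (2, -3)

2 3
3 -2
2 -3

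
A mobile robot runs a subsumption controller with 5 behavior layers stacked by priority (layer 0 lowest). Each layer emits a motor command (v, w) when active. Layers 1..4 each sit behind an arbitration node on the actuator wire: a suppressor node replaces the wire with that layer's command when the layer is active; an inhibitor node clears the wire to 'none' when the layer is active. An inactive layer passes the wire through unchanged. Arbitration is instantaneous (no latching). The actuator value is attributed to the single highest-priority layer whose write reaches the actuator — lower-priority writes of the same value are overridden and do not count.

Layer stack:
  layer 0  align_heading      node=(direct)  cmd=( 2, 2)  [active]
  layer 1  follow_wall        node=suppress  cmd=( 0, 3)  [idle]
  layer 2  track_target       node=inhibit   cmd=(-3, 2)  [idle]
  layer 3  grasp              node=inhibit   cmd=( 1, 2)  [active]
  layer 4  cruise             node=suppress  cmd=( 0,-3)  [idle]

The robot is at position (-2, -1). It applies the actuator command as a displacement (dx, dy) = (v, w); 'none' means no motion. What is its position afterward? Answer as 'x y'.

[0] align_heading on; wire := (2, 2)
[1] follow_wall off; pass (2, 2)
[2] track_target off; pass (2, 2)
[3] grasp on (inhibit); wire := none
[4] cruise off; pass none
output none
position: (-2, -1) + none = (-2, -1)

-2 -1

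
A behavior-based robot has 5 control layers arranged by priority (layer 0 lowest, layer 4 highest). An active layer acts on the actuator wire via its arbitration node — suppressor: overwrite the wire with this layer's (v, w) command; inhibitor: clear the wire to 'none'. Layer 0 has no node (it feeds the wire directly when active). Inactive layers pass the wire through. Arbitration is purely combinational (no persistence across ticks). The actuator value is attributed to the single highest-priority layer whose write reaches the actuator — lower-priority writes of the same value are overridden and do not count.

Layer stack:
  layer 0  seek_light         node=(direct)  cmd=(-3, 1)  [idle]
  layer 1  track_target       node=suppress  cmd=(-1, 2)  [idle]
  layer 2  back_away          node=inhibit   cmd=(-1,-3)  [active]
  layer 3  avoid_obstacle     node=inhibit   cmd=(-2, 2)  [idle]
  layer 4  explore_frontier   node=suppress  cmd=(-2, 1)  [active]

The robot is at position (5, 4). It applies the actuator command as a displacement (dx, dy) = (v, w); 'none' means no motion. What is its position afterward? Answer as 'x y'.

3 5

[0] seek_light off; wire := none
[1] track_target off; pass none
[2] back_away on (inhibit); wire := none
[3] avoid_obstacle off; pass none
[4] explore_frontier on (suppress); wire := (-2, 1)
output (-2, 1)
position: (5, 4) + (-2, 1) = (3, 5)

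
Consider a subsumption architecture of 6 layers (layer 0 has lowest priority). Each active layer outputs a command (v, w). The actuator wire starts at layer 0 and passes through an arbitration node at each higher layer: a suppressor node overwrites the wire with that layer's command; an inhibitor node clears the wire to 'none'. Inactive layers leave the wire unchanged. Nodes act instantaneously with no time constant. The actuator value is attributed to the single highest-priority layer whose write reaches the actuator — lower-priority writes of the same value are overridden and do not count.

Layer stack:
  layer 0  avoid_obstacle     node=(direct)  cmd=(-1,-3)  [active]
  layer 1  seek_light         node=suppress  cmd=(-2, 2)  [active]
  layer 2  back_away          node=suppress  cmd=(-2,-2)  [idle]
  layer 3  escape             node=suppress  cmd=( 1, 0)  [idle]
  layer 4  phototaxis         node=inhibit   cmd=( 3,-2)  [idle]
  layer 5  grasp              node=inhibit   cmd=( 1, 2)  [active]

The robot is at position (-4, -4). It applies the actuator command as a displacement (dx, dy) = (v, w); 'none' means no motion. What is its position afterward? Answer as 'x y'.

-4 -4

layer 0 (avoid_obstacle) active — direct: (-1, -3)
layer 1 (seek_light) active — suppresses: (-2, 2)
layer 2 (back_away) idle — unchanged: (-2, 2)
layer 3 (escape) idle — unchanged: (-2, 2)
layer 4 (phototaxis) idle — unchanged: (-2, 2)
layer 5 (grasp) active — inhibits: none
→ actuator none
position: (-4, -4) + none = (-4, -4)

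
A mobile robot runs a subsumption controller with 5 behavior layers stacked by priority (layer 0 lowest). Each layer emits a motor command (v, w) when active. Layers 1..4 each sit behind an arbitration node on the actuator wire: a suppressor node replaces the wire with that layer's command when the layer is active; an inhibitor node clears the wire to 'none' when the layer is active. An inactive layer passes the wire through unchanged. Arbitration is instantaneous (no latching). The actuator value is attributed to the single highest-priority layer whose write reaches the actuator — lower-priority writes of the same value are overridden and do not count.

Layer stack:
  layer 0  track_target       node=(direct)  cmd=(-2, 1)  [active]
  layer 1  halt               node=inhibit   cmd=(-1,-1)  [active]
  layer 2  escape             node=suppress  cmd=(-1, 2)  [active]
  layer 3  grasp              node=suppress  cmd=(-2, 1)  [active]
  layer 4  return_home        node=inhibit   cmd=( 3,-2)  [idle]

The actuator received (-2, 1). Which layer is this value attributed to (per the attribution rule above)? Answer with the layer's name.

grasp

L0 track_target: active, feeds wire = (-2, 1)
L1 halt: active, inhibitor → wire = none
L2 escape: active, suppressor → wire = (-1, 2)
L3 grasp: active, suppressor → wire = (-2, 1)
L4 return_home: idle → wire stays (-2, 1)
actuator = (-2, 1)
last writer: layer 3 = grasp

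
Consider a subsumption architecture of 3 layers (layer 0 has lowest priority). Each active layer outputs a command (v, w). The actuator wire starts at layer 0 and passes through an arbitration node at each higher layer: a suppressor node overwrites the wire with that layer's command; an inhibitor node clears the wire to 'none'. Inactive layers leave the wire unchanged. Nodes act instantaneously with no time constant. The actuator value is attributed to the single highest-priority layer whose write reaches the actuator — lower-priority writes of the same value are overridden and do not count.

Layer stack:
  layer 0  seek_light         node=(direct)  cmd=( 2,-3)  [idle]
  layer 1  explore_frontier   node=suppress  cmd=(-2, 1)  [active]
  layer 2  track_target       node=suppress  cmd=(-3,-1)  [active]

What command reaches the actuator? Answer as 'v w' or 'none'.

L0 seek_light: idle → wire = none
L1 explore_frontier: active, suppressor → wire = (-2, 1)
L2 track_target: active, suppressor → wire = (-3, -1)
actuator = (-3, -1)

-3 -1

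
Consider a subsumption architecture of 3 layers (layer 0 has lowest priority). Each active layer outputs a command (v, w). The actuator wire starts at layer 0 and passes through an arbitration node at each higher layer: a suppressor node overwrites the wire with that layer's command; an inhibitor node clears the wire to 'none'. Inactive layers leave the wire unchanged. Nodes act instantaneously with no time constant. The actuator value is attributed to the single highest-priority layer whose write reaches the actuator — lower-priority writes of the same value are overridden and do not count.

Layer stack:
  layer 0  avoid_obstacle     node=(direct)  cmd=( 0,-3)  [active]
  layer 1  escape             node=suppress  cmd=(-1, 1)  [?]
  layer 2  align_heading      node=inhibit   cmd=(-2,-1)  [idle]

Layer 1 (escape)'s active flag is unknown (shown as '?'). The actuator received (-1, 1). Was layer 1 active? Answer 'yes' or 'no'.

yes

If layer 1 is active=yes:
  actuator would be (-1, 1)
If layer 1 is active=no:
  actuator would be (0, -3)
Observed (-1, 1), so layer 1 was active.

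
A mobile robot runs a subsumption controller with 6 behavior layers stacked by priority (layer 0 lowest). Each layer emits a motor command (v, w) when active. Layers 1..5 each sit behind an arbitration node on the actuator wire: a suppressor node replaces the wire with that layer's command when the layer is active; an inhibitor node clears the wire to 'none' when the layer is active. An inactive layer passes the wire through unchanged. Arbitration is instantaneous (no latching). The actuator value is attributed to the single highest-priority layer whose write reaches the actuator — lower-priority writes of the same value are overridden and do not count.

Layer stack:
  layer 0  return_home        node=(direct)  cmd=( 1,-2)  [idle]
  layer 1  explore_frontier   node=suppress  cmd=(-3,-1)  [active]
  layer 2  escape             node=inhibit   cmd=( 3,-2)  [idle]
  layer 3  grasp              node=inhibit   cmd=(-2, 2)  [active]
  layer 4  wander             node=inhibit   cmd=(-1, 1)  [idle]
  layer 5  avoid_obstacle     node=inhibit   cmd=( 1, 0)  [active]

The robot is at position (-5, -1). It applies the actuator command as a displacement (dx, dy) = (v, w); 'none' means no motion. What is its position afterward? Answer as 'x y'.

layer 0 (return_home) idle — none
layer 1 (explore_frontier) active — suppresses: (-3, -1)
layer 2 (escape) idle — unchanged: (-3, -1)
layer 3 (grasp) active — inhibits: none
layer 4 (wander) idle — unchanged: none
layer 5 (avoid_obstacle) active — inhibits: none
→ actuator none
position: (-5, -1) + none = (-5, -1)

-5 -1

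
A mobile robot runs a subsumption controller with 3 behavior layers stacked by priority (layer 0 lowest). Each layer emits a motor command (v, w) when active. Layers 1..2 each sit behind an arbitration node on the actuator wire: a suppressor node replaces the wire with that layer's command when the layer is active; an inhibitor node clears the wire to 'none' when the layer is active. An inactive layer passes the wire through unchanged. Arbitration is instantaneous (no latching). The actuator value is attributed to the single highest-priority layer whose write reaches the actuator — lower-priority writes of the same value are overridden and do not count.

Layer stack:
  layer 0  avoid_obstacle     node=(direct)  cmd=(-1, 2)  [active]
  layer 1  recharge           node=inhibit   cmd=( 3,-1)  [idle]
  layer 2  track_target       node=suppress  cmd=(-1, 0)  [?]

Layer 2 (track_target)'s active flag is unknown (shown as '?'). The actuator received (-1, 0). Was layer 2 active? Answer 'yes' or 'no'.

yes

If layer 2 is active=yes:
  actuator would be (-1, 0)
If layer 2 is active=no:
  actuator would be (-1, 2)
Observed (-1, 0), so layer 2 was active.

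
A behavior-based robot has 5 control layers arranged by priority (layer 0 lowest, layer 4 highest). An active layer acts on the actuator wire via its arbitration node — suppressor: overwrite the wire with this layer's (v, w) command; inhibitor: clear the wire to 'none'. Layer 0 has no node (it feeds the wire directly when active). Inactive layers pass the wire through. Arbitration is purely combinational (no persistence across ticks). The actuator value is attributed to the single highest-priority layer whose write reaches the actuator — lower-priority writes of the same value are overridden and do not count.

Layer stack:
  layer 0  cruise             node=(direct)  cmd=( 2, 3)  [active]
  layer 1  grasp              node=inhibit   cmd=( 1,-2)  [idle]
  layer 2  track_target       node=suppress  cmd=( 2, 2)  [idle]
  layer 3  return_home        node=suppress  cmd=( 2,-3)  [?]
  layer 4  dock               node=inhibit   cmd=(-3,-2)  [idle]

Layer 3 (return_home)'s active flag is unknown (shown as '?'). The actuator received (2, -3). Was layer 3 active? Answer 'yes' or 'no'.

yes

If layer 3 is active=yes:
  actuator would be (2, -3)
If layer 3 is active=no:
  actuator would be (2, 3)
Observed (2, -3), so layer 3 was active.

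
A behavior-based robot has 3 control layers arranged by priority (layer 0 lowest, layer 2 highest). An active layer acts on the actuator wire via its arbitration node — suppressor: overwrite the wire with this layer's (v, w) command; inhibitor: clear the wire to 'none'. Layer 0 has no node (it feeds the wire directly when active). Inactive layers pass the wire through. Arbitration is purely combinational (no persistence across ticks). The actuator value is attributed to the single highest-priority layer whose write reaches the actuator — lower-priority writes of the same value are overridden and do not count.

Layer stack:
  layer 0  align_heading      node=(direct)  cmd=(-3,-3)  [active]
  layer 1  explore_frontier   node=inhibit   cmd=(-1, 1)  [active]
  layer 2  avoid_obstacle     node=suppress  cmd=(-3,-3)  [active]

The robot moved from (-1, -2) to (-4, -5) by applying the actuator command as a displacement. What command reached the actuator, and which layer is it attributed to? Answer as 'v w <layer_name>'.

-3 -3 avoid_obstacle

displacement = (-4, -5) − (-1, -2) = (-3, -3)
L0 align_heading: active, feeds wire = (-3, -3)
L1 explore_frontier: active, inhibitor → wire = none
L2 avoid_obstacle: active, suppressor → wire = (-3, -3)
actuator = (-3, -3) — from layer 2 (avoid_obstacle)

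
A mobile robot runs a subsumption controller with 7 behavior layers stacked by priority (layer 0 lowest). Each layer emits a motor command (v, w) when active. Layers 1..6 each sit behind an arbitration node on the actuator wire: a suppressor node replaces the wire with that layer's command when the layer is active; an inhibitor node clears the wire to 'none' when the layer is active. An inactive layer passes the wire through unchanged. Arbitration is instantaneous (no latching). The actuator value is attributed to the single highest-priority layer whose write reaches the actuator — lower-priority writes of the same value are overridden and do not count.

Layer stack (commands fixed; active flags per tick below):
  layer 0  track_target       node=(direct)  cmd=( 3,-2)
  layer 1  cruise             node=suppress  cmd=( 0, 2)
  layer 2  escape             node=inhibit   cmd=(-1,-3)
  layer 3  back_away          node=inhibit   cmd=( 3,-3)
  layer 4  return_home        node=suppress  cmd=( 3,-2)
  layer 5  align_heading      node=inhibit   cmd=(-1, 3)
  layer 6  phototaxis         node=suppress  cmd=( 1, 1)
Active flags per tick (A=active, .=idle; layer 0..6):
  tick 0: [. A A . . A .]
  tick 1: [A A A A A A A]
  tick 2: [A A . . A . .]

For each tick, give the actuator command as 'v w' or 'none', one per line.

tick 0:
  L0 track_target: idle → wire = none
  L1 cruise: active, suppressor → wire = (0, 2)
  L2 escape: active, inhibitor → wire = none
  L3 back_away: idle → wire stays none
  L4 return_home: idle → wire stays none
  L5 align_heading: active, inhibitor → wire = none
  L6 phototaxis: idle → wire stays none
  actuator = none
tick 1:
  L0 track_target: active, feeds wire = (3, -2)
  L1 cruise: active, suppressor → wire = (0, 2)
  L2 escape: active, inhibitor → wire = none
  L3 back_away: active, inhibitor → wire = none
  L4 return_home: active, suppressor → wire = (3, -2)
  L5 align_heading: active, inhibitor → wire = none
  L6 phototaxis: active, suppressor → wire = (1, 1)
  actuator = (1, 1)
tick 2:
  L0 track_target: active, feeds wire = (3, -2)
  L1 cruise: active, suppressor → wire = (0, 2)
  L2 escape: idle → wire stays (0, 2)
  L3 back_away: idle → wire stays (0, 2)
  L4 return_home: active, suppressor → wire = (3, -2)
  L5 align_heading: idle → wire stays (3, -2)
  L6 phototaxis: idle → wire stays (3, -2)
  actuator = (3, -2)

none
1 1
3 -2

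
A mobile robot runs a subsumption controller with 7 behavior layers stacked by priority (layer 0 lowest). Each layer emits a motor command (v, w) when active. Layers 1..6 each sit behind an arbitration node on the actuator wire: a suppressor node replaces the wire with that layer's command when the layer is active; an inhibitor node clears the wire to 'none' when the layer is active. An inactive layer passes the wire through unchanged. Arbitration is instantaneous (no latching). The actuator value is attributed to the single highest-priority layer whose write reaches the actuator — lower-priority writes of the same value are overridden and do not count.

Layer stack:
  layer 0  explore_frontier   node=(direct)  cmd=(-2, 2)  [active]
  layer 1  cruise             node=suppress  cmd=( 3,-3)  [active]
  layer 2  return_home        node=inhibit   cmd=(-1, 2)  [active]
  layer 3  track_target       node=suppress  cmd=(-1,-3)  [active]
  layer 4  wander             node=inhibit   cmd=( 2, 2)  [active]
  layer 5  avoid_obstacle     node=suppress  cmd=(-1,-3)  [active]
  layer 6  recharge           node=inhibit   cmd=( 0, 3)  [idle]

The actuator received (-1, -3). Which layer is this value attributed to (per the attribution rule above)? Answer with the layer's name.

avoid_obstacle

[0] explore_frontier on; wire := (-2, 2)
[1] cruise on (suppress); wire := (3, -3)
[2] return_home on (inhibit); wire := none
[3] track_target on (suppress); wire := (-1, -3)
[4] wander on (inhibit); wire := none
[5] avoid_obstacle on (suppress); wire := (-1, -3)
[6] recharge off; pass (-1, -3)
output (-1, -3)
last writer: layer 5 = avoid_obstacle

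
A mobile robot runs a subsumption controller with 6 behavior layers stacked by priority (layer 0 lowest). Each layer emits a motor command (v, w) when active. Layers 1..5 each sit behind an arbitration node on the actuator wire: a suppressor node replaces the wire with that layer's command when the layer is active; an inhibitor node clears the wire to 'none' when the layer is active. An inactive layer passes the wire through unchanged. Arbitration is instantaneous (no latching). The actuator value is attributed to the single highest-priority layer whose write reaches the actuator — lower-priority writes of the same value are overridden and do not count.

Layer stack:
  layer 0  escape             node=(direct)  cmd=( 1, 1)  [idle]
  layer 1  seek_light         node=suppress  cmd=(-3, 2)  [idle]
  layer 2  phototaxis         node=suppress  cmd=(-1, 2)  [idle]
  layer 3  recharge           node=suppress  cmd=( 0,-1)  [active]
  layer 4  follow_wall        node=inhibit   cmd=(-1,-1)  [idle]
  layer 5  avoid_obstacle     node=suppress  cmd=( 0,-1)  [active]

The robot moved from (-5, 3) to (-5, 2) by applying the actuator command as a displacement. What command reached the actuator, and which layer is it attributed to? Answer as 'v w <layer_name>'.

0 -1 avoid_obstacle

displacement = (-5, 2) − (-5, 3) = (0, -1)
layer 0 (escape) idle — none
layer 1 (seek_light) idle — unchanged: none
layer 2 (phototaxis) idle — unchanged: none
layer 3 (recharge) active — suppresses: (0, -1)
layer 4 (follow_wall) idle — unchanged: (0, -1)
layer 5 (avoid_obstacle) active — suppresses: (0, -1)
→ actuator (0, -1) — from layer 5 (avoid_obstacle)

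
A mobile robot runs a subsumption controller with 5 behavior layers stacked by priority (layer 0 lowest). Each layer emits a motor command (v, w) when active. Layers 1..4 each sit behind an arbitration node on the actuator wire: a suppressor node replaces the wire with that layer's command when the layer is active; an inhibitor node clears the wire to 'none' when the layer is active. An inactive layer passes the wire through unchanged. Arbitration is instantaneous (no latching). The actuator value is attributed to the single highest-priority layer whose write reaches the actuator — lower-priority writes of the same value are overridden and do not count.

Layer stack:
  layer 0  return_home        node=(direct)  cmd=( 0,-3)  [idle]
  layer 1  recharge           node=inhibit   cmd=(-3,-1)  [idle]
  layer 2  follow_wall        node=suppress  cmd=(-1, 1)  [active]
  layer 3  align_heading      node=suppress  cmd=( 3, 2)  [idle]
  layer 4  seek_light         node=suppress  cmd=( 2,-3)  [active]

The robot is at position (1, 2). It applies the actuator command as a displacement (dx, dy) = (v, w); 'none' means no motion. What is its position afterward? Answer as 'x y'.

[0] return_home off; wire := none
[1] recharge off; pass none
[2] follow_wall on (suppress); wire := (-1, 1)
[3] align_heading off; pass (-1, 1)
[4] seek_light on (suppress); wire := (2, -3)
output (2, -3)
position: (1, 2) + (2, -3) = (3, -1)

3 -1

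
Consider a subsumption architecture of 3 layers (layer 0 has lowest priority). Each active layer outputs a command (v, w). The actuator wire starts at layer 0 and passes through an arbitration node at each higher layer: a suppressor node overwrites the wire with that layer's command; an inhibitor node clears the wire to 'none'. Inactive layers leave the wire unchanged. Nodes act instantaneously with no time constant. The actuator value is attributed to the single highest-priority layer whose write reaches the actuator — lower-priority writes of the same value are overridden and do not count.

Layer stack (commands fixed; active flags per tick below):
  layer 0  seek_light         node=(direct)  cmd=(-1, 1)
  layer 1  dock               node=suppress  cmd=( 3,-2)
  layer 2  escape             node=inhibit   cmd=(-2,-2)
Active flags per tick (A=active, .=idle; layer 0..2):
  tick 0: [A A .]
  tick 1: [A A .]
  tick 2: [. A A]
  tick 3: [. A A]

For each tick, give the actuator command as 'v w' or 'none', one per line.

3 -2
3 -2
none
none

tick 0:
  L0 seek_light: active, feeds wire = (-1, 1)
  L1 dock: active, suppressor → wire = (3, -2)
  L2 escape: idle → wire stays (3, -2)
  actuator = (3, -2)
tick 1:
  L0 seek_light: active, feeds wire = (-1, 1)
  L1 dock: active, suppressor → wire = (3, -2)
  L2 escape: idle → wire stays (3, -2)
  actuator = (3, -2)
tick 2:
  L0 seek_light: idle → wire = none
  L1 dock: active, suppressor → wire = (3, -2)
  L2 escape: active, inhibitor → wire = none
  actuator = none
tick 3:
  L0 seek_light: idle → wire = none
  L1 dock: active, suppressor → wire = (3, -2)
  L2 escape: active, inhibitor → wire = none
  actuator = none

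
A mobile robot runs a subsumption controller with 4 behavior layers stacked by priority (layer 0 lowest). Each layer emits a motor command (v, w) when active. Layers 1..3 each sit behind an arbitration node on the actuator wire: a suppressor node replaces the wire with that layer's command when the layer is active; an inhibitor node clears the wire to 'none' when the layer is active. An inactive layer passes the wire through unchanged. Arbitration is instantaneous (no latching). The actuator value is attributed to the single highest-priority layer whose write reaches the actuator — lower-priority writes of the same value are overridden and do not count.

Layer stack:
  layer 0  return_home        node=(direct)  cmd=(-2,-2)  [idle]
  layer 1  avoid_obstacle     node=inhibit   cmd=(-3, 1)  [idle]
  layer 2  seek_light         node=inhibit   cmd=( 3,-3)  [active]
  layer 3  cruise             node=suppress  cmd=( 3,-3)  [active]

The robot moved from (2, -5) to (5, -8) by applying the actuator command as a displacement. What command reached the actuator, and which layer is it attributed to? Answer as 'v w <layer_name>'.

displacement = (5, -8) − (2, -5) = (3, -3)
[0] return_home off; wire := none
[1] avoid_obstacle off; pass none
[2] seek_light on (inhibit); wire := none
[3] cruise on (suppress); wire := (3, -3)
output (3, -3) — from layer 3 (cruise)

3 -3 cruise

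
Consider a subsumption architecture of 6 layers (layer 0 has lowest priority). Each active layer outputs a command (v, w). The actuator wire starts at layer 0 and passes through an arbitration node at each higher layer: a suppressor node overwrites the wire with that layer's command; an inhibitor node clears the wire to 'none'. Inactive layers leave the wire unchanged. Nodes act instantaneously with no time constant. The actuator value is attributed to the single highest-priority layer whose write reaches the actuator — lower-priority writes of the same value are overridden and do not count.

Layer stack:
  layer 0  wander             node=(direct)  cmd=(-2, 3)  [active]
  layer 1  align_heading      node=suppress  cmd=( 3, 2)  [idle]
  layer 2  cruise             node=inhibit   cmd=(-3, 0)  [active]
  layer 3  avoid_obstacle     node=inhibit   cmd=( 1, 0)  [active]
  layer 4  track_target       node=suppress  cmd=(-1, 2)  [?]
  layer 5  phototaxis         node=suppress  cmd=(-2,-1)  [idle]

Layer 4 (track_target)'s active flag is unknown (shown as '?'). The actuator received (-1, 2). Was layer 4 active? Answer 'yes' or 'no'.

yes

If layer 4 is active=yes:
  actuator would be (-1, 2)
If layer 4 is active=no:
  actuator would be none
Observed (-1, 2), so layer 4 was active.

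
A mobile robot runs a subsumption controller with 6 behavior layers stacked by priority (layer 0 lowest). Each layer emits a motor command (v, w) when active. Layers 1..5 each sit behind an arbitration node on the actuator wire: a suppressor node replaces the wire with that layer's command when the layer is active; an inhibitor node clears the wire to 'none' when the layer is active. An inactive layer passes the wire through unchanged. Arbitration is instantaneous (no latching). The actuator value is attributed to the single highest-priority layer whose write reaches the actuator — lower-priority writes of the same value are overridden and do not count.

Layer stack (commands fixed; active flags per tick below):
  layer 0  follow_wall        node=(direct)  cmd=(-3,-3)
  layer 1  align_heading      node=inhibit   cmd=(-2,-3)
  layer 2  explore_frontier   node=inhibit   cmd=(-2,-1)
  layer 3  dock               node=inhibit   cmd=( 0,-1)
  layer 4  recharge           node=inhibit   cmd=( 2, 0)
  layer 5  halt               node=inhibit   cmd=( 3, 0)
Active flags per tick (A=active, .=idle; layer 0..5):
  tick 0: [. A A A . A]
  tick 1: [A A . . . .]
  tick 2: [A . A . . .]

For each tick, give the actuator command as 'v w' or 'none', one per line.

tick 0:
  [0] follow_wall off; wire := none
  [1] align_heading on (inhibit); wire := none
  [2] explore_frontier on (inhibit); wire := none
  [3] dock on (inhibit); wire := none
  [4] recharge off; pass none
  [5] halt on (inhibit); wire := none
  output none
tick 1:
  [0] follow_wall on; wire := (-3, -3)
  [1] align_heading on (inhibit); wire := none
  [2] explore_frontier off; pass none
  [3] dock off; pass none
  [4] recharge off; pass none
  [5] halt off; pass none
  output none
tick 2:
  [0] follow_wall on; wire := (-3, -3)
  [1] align_heading off; pass (-3, -3)
  [2] explore_frontier on (inhibit); wire := none
  [3] dock off; pass none
  [4] recharge off; pass none
  [5] halt off; pass none
  output none

none
none
none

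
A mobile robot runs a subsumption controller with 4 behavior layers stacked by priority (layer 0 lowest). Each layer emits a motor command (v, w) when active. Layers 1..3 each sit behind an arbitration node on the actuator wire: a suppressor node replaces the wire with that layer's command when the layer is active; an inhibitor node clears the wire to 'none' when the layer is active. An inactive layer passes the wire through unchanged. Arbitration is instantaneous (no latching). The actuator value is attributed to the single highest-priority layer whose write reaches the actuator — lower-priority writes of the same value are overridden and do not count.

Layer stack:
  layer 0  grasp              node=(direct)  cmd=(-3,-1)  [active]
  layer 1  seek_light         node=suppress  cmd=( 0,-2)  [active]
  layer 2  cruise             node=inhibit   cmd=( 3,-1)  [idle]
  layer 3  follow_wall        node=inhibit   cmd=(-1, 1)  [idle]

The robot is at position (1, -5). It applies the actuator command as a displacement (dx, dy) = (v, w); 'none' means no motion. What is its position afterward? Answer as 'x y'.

1 -7

layer 0 (grasp) active — direct: (-3, -1)
layer 1 (seek_light) active — suppresses: (0, -2)
layer 2 (cruise) idle — unchanged: (0, -2)
layer 3 (follow_wall) idle — unchanged: (0, -2)
→ actuator (0, -2)
position: (1, -5) + (0, -2) = (1, -7)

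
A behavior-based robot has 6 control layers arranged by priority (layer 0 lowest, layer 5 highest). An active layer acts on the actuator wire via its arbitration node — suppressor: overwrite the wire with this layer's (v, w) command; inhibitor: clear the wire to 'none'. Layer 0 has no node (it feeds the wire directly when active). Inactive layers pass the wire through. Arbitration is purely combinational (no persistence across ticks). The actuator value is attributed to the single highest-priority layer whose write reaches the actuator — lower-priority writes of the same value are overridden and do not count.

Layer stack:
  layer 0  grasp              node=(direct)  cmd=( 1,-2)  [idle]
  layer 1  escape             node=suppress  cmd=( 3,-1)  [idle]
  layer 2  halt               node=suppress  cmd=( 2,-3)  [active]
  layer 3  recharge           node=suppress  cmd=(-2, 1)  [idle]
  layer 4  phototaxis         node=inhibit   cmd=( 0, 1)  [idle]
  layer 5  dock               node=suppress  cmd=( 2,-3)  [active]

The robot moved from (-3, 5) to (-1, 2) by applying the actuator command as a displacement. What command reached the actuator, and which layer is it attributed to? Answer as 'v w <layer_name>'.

2 -3 dock

displacement = (-1, 2) − (-3, 5) = (2, -3)
[0] grasp off; wire := none
[1] escape off; pass none
[2] halt on (suppress); wire := (2, -3)
[3] recharge off; pass (2, -3)
[4] phototaxis off; pass (2, -3)
[5] dock on (suppress); wire := (2, -3)
output (2, -3) — from layer 5 (dock)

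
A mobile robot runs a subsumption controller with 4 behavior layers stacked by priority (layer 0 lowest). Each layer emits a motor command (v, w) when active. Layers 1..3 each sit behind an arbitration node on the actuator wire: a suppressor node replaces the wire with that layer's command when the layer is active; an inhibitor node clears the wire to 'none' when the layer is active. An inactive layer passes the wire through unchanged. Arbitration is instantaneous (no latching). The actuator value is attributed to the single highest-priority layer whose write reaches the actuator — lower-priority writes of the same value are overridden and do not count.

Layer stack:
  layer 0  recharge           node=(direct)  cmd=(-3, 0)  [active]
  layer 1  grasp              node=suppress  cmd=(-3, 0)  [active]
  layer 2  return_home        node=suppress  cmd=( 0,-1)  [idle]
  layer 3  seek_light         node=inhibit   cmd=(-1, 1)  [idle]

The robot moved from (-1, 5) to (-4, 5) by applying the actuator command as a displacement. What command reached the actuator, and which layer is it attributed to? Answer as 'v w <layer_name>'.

-3 0 grasp

displacement = (-4, 5) − (-1, 5) = (-3, 0)
layer 0 (recharge) active — direct: (-3, 0)
layer 1 (grasp) active — suppresses: (-3, 0)
layer 2 (return_home) idle — unchanged: (-3, 0)
layer 3 (seek_light) idle — unchanged: (-3, 0)
→ actuator (-3, 0) — from layer 1 (grasp)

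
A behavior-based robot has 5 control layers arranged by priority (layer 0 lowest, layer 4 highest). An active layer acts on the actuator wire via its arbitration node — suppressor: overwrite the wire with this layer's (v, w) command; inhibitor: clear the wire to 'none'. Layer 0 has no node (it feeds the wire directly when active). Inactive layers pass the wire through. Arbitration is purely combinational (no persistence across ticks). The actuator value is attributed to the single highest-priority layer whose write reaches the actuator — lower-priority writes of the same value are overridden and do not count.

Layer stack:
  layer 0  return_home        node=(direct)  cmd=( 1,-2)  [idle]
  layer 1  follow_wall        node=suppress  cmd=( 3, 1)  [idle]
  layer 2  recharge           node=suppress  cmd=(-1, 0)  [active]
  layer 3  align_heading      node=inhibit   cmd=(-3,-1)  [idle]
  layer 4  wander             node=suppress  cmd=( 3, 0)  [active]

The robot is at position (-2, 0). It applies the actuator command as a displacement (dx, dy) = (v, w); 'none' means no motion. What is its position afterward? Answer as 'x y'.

1 0

L0 return_home: idle → wire = none
L1 follow_wall: idle → wire stays none
L2 recharge: active, suppressor → wire = (-1, 0)
L3 align_heading: idle → wire stays (-1, 0)
L4 wander: active, suppressor → wire = (3, 0)
actuator = (3, 0)
position: (-2, 0) + (3, 0) = (1, 0)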